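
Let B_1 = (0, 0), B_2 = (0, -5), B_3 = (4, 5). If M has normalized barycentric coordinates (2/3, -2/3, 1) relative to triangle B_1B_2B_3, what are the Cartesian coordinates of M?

(4, 25/3)

M = (2/3)·B_1 + (-2/3)·B_2 + 1·B_3.
x-coordinate: (2/3)·0 + (-2/3)·0 + 1·4 = 4.
y-coordinate: (2/3)·0 + (-2/3)·(-5) + 1·5 = 25/3.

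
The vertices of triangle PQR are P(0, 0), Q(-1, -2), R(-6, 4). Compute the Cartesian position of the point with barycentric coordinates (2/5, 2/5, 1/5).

S = (2/5)·P + (2/5)·Q + (1/5)·R.
x-coordinate: (2/5)·0 + (2/5)·(-1) + (1/5)·(-6) = -8/5.
y-coordinate: (2/5)·0 + (2/5)·(-2) + (1/5)·4 = 0.

(-8/5, 0)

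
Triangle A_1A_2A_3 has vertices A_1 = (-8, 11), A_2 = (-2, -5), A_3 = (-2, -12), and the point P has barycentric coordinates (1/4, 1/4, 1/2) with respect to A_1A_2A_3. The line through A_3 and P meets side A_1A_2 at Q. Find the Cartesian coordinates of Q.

Line A_3P meets A_1A_2 where the A_3-coordinate vanishes; zeroing P's A_3-weight and renormalizing leaves A_1, A_2-weights 1/4 : 1/4 → (1/2, 1/2).
So Q = (1/2)·A_1 + (1/2)·A_2 = (-5, 3).

(-5, 3)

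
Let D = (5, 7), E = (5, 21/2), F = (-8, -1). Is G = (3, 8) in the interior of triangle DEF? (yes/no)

yes

Barycentric coordinates of G: (19/91, 58/91, 2/13).
The three coordinates are positive, positive, positive; a point is interior exactly when all three are positive.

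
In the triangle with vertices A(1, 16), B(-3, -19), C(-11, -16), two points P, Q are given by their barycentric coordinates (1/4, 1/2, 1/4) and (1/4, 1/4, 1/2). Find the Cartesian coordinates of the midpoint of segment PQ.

(-5, -73/8)

Barycentric coordinates of the midpoint are the average: (1/4, 3/8, 3/8).
Converting: (1/4)·A + (3/8)·B + (3/8)·C = (-5, -73/8).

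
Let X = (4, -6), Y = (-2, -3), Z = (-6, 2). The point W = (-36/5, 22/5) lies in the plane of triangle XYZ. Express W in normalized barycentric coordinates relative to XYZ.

(1/5, -4/5, 8/5)

Signed area of the reference triangle: [XYZ] = ½·(4·(-3−2) + (-2)·(2−(-6)) + (-6)·(-6−(-3))) = ½·(-20 − 16 + 18) = -9.
[WYZ] = ½·((-36/5)·(-3−2) + (-2)·(2−(22/5)) + (-6)·(22/5−(-3))) = ½·(36 + 24/5 − 222/5) = -9/5, so the X-coordinate is (-9/5)/(-9) = 1/5.
[XWZ] = ½·(4·(22/5−2) + (-36/5)·(2−(-6)) + (-6)·(-6−(22/5))) = ½·(48/5 − 288/5 + 312/5) = 36/5, so the Y-coordinate is -4/5.
[XYW] = ½·(4·(-3−(22/5)) + (-2)·(22/5−(-6)) + (-36/5)·(-6−(-3))) = ½·(-148/5 − 104/5 + 108/5) = -72/5, so the Z-coordinate is 8/5.
Check: 1/5 − 4/5 + 8/5 = 1.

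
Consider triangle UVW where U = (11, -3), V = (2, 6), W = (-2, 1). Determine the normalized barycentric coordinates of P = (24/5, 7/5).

Signed area of the reference triangle: [UVW] = ½·(11·(6−1) + 2·(1−(-3)) + (-2)·(-3−6)) = ½·(55 + 8 + 18) = 81/2.
[PVW] = ½·((24/5)·(6−1) + 2·(1−(7/5)) + (-2)·(7/5−6)) = ½·(24 − 4/5 + 46/5) = 81/5, so the U-coordinate is (81/5)/(81/2) = 2/5.
[UPW] = ½·(11·(7/5−1) + (24/5)·(1−(-3)) + (-2)·(-3−(7/5))) = ½·(22/5 + 96/5 + 44/5) = 81/5, so the V-coordinate is 2/5.
[UVP] = ½·(11·(6−(7/5)) + 2·(7/5−(-3)) + (24/5)·(-3−6)) = ½·(253/5 + 44/5 − 216/5) = 81/10, so the W-coordinate is 1/5.

(2/5, 2/5, 1/5)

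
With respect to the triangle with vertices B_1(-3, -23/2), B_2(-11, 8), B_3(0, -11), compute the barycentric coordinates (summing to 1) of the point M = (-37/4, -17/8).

Signed area of the reference triangle: [B_1B_2B_3] = ½·((-3)·(8−(-11)) + (-11)·(-11−(-23/2)) + 0·(-23/2−8)) = ½·(-57 − 11/2 + 0) = -125/4.
[MB_2B_3] = ½·((-37/4)·(8−(-11)) + (-11)·(-11−(-17/8)) + 0·(-17/8−8)) = ½·(-703/4 + 781/8 + 0) = -625/16, so the B_1-coordinate is (-625/16)/(-125/4) = 5/4.
[B_1MB_3] = ½·((-3)·(-17/8−(-11)) + (-37/4)·(-11−(-23/2)) + 0·(-23/2−(-17/8))) = ½·(-213/8 − 37/8 + 0) = -125/8, so the B_2-coordinate is 1/2.
[B_1B_2M] = ½·((-3)·(8−(-17/8)) + (-11)·(-17/8−(-23/2)) + (-37/4)·(-23/2−8)) = ½·(-243/8 − 825/8 + 1443/8) = 375/16, so the B_3-coordinate is -3/4.

(5/4, 1/2, -3/4)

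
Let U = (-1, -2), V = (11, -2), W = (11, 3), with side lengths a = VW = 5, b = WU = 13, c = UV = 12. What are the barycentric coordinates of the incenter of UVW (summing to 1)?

(1/6, 13/30, 2/5)

The incenter has barycentric coordinates proportional to the opposite side lengths: (5 : 13 : 12).
Normalizing by 5+13+12 = 30 gives (1/6, 13/30, 2/5).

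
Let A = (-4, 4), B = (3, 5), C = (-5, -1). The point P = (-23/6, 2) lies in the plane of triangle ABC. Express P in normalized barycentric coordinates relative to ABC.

(1/2, 1/12, 5/12)

Signed area of the reference triangle: [ABC] = ½·((-4)·(5−(-1)) + 3·(-1−4) + (-5)·(4−5)) = ½·(-24 − 15 + 5) = -17.
[PBC] = ½·((-23/6)·(5−(-1)) + 3·(-1−2) + (-5)·(2−5)) = ½·(-23 − 9 + 15) = -17/2, so the A-coordinate is (-17/2)/(-17) = 1/2.
[APC] = ½·((-4)·(2−(-1)) + (-23/6)·(-1−4) + (-5)·(4−2)) = ½·(-12 + 115/6 − 10) = -17/12, so the B-coordinate is 1/12.
[ABP] = ½·((-4)·(5−2) + 3·(2−4) + (-23/6)·(4−5)) = ½·(-12 − 6 + 23/6) = -85/12, so the C-coordinate is 5/12.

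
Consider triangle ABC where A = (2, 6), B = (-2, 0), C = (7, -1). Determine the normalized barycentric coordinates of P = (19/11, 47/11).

Signed area of the reference triangle: [ABC] = ½·(2·(0−(-1)) + (-2)·(-1−6) + 7·(6−0)) = ½·(2 + 14 + 42) = 29.
[PBC] = ½·((19/11)·(0−(-1)) + (-2)·(-1−(47/11)) + 7·(47/11−0)) = ½·(19/11 + 116/11 + 329/11) = 232/11, so the A-coordinate is (232/11)/29 = 8/11.
[APC] = ½·(2·(47/11−(-1)) + (19/11)·(-1−6) + 7·(6−(47/11))) = ½·(116/11 − 133/11 + 133/11) = 58/11, so the B-coordinate is 2/11.
[ABP] = ½·(2·(0−(47/11)) + (-2)·(47/11−6) + (19/11)·(6−0)) = ½·(-94/11 + 38/11 + 114/11) = 29/11, so the C-coordinate is 1/11.
Check: 8/11 + 2/11 + 1/11 = 1.

(8/11, 2/11, 1/11)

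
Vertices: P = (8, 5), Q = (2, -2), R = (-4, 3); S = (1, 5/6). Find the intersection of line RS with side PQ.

Barycentric coordinates of S with respect to PQR: (1/6, 1/2, 1/3).
On side PQ the R-coordinate is zero; dropping S's R-weight 1/3 and renormalizing the remaining 1/6 : 1/2 gives weights 1/4, 3/4 on P, Q.
T = (1/4)·(8, 5) + (3/4)·(2, -2) = (7/2, -1/4).

(7/2, -1/4)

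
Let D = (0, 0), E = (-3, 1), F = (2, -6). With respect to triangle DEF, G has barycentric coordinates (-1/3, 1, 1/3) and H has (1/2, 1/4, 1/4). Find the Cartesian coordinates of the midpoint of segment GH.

Barycentric coordinates of the midpoint are the average: (1/12, 5/8, 7/24).
Converting: (1/12)·D + (5/8)·E + (7/24)·F = (-31/24, -9/8).

(-31/24, -9/8)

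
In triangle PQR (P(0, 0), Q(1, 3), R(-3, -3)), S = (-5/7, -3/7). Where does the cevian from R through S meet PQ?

(1/5, 3/5)

Barycentric coordinates of S with respect to PQR: (4/7, 1/7, 2/7).
On side PQ the R-coordinate is zero; dropping S's R-weight 2/7 and renormalizing the remaining 4/7 : 1/7 gives weights 4/5, 1/5 on P, Q.
T = (4/5)·(0, 0) + (1/5)·(1, 3) = (1/5, 3/5).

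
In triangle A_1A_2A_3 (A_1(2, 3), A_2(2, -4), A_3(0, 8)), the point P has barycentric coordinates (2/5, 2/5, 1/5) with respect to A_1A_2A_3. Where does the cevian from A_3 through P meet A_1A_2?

(2, -1/2)

Line A_3P meets A_1A_2 where the A_3-coordinate vanishes; zeroing P's A_3-weight and renormalizing leaves A_1, A_2-weights 2/5 : 2/5 → (1/2, 1/2).
So Q = (1/2)·A_1 + (1/2)·A_2 = (2, -1/2).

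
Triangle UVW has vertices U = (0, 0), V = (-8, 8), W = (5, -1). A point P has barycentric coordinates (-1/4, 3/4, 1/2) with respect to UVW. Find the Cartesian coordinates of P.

(-7/2, 11/2)

P = (-1/4)·U + (3/4)·V + (1/2)·W.
x-coordinate: (-1/4)·0 + (3/4)·(-8) + (1/2)·5 = -7/2.
y-coordinate: (-1/4)·0 + (3/4)·8 + (1/2)·(-1) = 11/2.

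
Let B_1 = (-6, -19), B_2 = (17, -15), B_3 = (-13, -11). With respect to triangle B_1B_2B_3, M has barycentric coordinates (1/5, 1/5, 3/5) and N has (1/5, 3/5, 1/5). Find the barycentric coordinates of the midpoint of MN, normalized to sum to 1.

(1/5, 2/5, 2/5)

Since both coordinate triples sum to 1, the midpoint's barycentrics are the componentwise average.
(1/5+1/5)/2 = 1/5; similarly 2/5 and 2/5.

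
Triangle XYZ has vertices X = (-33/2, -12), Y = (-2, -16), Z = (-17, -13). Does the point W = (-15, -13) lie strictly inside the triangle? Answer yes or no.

Barycentric coordinates of W: (4/11, 4/33, 17/33).
The three coordinates are positive, positive, positive; a point is interior exactly when all three are positive.

yes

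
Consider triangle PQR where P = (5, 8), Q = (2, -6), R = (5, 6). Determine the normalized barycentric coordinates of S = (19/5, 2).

(2/5, 2/5, 1/5)

Signed area of the reference triangle: [PQR] = ½·(5·(-6−6) + 2·(6−8) + 5·(8−(-6))) = ½·(-60 − 4 + 70) = 3.
[SQR] = ½·((19/5)·(-6−6) + 2·(6−2) + 5·(2−(-6))) = ½·(-228/5 + 8 + 40) = 6/5, so the P-coordinate is (6/5)/3 = 2/5.
[PSR] = ½·(5·(2−6) + (19/5)·(6−8) + 5·(8−2)) = ½·(-20 − 38/5 + 30) = 6/5, so the Q-coordinate is 2/5.
[PQS] = ½·(5·(-6−2) + 2·(2−8) + (19/5)·(8−(-6))) = ½·(-40 − 12 + 266/5) = 3/5, so the R-coordinate is 1/5.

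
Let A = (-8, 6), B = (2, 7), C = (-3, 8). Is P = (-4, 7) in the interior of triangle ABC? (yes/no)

Barycentric coordinates of P: (2/5, 1/5, 2/5).
The three coordinates are positive, positive, positive; a point is interior exactly when all three are positive.

yes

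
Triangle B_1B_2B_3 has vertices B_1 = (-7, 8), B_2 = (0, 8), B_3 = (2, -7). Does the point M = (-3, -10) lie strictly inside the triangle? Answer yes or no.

Barycentric coordinates of M: (27/35, -34/35, 6/5).
The three coordinates are positive, negative, positive; a point is interior exactly when all three are positive.

no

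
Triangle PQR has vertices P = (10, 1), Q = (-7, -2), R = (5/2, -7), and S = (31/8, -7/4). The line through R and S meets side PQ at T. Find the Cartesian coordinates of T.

Barycentric coordinates of S with respect to PQR: (1/2, 1/4, 1/4).
On side PQ the R-coordinate is zero; dropping S's R-weight 1/4 and renormalizing the remaining 1/2 : 1/4 gives weights 2/3, 1/3 on P, Q.
T = (2/3)·(10, 1) + (1/3)·(-7, -2) = (13/3, 0).

(13/3, 0)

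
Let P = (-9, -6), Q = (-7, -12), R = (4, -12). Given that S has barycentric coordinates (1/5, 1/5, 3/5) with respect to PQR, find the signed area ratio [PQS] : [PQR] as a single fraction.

The signed ratio [PQS]/[PQR] equals the barycentric coordinate of S at vertex R, which is 3/5.

3/5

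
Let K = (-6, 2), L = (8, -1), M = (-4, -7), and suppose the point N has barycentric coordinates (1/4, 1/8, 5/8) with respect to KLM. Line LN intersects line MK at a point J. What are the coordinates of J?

(-32/7, -31/7)

Line LN meets MK where the L-coordinate vanishes; zeroing N's L-weight and renormalizing leaves M, K-weights 5/8 : 1/4 → (5/7, 2/7).
So J = (5/7)·M + (2/7)·K = (-32/7, -31/7).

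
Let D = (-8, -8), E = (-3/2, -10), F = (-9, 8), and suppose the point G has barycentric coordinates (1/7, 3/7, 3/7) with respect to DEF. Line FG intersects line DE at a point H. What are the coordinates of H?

(-25/8, -19/2)

Line FG meets DE where the F-coordinate vanishes; zeroing G's F-weight and renormalizing leaves D, E-weights 1/7 : 3/7 → (1/4, 3/4).
So H = (1/4)·D + (3/4)·E = (-25/8, -19/2).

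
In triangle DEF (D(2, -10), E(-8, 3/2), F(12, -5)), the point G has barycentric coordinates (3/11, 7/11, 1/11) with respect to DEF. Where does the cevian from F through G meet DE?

Line FG meets DE where the F-coordinate vanishes; zeroing G's F-weight and renormalizing leaves D, E-weights 3/11 : 7/11 → (3/10, 7/10).
So H = (3/10)·D + (7/10)·E = (-5, -39/20).

(-5, -39/20)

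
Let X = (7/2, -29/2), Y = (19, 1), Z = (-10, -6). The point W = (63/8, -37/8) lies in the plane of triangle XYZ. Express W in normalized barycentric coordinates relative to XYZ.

Signed area of the reference triangle: [XYZ] = ½·((7/2)·(1−(-6)) + 19·(-6−(-29/2)) + (-10)·(-29/2−1)) = ½·(49/2 + 323/2 + 155) = 341/2.
[WYZ] = ½·((63/8)·(1−(-6)) + 19·(-6−(-37/8)) + (-10)·(-37/8−1)) = ½·(441/8 − 209/8 + 225/4) = 341/8, so the X-coordinate is (341/8)/(341/2) = 1/4.
[XWZ] = ½·((7/2)·(-37/8−(-6)) + (63/8)·(-6−(-29/2)) + (-10)·(-29/2−(-37/8))) = ½·(77/16 + 1071/16 + 395/4) = 341/4, so the Y-coordinate is 1/2.
[XYW] = ½·((7/2)·(1−(-37/8)) + 19·(-37/8−(-29/2)) + (63/8)·(-29/2−1)) = ½·(315/16 + 1501/8 − 1953/16) = 341/8, so the Z-coordinate is 1/4.

(1/4, 1/2, 1/4)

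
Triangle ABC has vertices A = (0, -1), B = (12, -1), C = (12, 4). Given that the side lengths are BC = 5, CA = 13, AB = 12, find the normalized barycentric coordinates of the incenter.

The incenter has barycentric coordinates proportional to the opposite side lengths: (5 : 13 : 12).
Normalizing by 5+13+12 = 30 gives (1/6, 13/30, 2/5).

(1/6, 13/30, 2/5)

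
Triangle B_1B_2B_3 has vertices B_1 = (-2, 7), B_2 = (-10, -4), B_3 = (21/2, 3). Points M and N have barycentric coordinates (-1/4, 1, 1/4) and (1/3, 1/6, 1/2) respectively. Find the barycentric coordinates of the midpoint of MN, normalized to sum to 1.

Since both coordinate triples sum to 1, the midpoint's barycentrics are the componentwise average.
(-1/4+1/3)/2 = 1/24; similarly 7/12 and 3/8.

(1/24, 7/12, 3/8)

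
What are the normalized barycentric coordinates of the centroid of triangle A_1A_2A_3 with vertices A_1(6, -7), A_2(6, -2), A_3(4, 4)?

The centroid is the average of the vertices, so each weight is 1/3.

(1/3, 1/3, 1/3)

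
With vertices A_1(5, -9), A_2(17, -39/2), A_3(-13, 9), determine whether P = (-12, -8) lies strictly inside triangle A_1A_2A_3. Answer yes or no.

Barycentric coordinates of P: (107/6, -32/3, -37/6).
The three coordinates are positive, negative, negative; a point is interior exactly when all three are positive.

no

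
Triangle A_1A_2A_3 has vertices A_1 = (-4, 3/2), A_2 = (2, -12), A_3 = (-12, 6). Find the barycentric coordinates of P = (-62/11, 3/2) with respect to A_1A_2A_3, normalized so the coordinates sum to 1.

Signed area of the reference triangle: [A_1A_2A_3] = ½·((-4)·(-12−6) + 2·(6−(3/2)) + (-12)·(3/2−(-12))) = ½·(72 + 9 − 162) = -81/2.
[PA_2A_3] = ½·((-62/11)·(-12−6) + 2·(6−(3/2)) + (-12)·(3/2−(-12))) = ½·(1116/11 + 9 − 162) = -567/22, so the A_1-coordinate is (-567/22)/(-81/2) = 7/11.
[A_1PA_3] = ½·((-4)·(3/2−6) + (-62/11)·(6−(3/2)) + (-12)·(3/2−(3/2))) = ½·(18 − 279/11 + 0) = -81/22, so the A_2-coordinate is 1/11.
[A_1A_2P] = ½·((-4)·(-12−(3/2)) + 2·(3/2−(3/2)) + (-62/11)·(3/2−(-12))) = ½·(54 + 0 − 837/11) = -243/22, so the A_3-coordinate is 3/11.

(7/11, 1/11, 3/11)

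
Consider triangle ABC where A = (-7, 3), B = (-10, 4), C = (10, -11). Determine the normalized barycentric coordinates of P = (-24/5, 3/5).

(2/5, 2/5, 1/5)

Signed area of the reference triangle: [ABC] = ½·((-7)·(4−(-11)) + (-10)·(-11−3) + 10·(3−4)) = ½·(-105 + 140 − 10) = 25/2.
[PBC] = ½·((-24/5)·(4−(-11)) + (-10)·(-11−(3/5)) + 10·(3/5−4)) = ½·(-72 + 116 − 34) = 5, so the A-coordinate is 5/(25/2) = 2/5.
[APC] = ½·((-7)·(3/5−(-11)) + (-24/5)·(-11−3) + 10·(3−(3/5))) = ½·(-406/5 + 336/5 + 24) = 5, so the B-coordinate is 2/5.
[ABP] = ½·((-7)·(4−(3/5)) + (-10)·(3/5−3) + (-24/5)·(3−4)) = ½·(-119/5 + 24 + 24/5) = 5/2, so the C-coordinate is 1/5.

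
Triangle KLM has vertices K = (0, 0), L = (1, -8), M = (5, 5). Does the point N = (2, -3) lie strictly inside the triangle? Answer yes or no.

Barycentric coordinates of N: (7/45, 5/9, 13/45).
The three coordinates are positive, positive, positive; a point is interior exactly when all three are positive.

yes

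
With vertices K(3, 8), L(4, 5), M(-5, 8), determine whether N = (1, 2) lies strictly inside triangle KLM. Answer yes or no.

no

Barycentric coordinates of N: (-3/2, 2, 1/2).
The three coordinates are negative, positive, positive; a point is interior exactly when all three are positive.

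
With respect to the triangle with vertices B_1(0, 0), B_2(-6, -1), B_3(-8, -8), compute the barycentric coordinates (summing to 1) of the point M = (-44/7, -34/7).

Signed area of the reference triangle: [B_1B_2B_3] = ½·(0·(-1−(-8)) + (-6)·(-8−0) + (-8)·(0−(-1))) = ½·(0 + 48 − 8) = 20.
[MB_2B_3] = ½·((-44/7)·(-1−(-8)) + (-6)·(-8−(-34/7)) + (-8)·(-34/7−(-1))) = ½·(-44 + 132/7 + 216/7) = 20/7, so the B_1-coordinate is (20/7)/20 = 1/7.
[B_1MB_3] = ½·(0·(-34/7−(-8)) + (-44/7)·(-8−0) + (-8)·(0−(-34/7))) = ½·(0 + 352/7 − 272/7) = 40/7, so the B_2-coordinate is 2/7.
[B_1B_2M] = ½·(0·(-1−(-34/7)) + (-6)·(-34/7−0) + (-44/7)·(0−(-1))) = ½·(0 + 204/7 − 44/7) = 80/7, so the B_3-coordinate is 4/7.
Check: 1/7 + 2/7 + 4/7 = 1.

(1/7, 2/7, 4/7)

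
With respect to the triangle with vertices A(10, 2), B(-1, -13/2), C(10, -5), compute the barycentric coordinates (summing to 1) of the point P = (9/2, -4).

(1/4, 1/2, 1/4)

Signed area of the reference triangle: [ABC] = ½·(10·(-13/2−(-5)) + (-1)·(-5−2) + 10·(2−(-13/2))) = ½·(-15 + 7 + 85) = 77/2.
[PBC] = ½·((9/2)·(-13/2−(-5)) + (-1)·(-5−(-4)) + 10·(-4−(-13/2))) = ½·(-27/4 + 1 + 25) = 77/8, so the A-coordinate is (77/8)/(77/2) = 1/4.
[APC] = ½·(10·(-4−(-5)) + (9/2)·(-5−2) + 10·(2−(-4))) = ½·(10 − 63/2 + 60) = 77/4, so the B-coordinate is 1/2.
[ABP] = ½·(10·(-13/2−(-4)) + (-1)·(-4−2) + (9/2)·(2−(-13/2))) = ½·(-25 + 6 + 153/4) = 77/8, so the C-coordinate is 1/4.
Check: 1/4 + 1/2 + 1/4 = 1.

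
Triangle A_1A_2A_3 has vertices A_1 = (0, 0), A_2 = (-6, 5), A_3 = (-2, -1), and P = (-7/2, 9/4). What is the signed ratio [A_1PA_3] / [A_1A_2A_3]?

1/2

[A_1A_2A_3] = ½·(0·(5−(-1)) + (-6)·(-1−0) + (-2)·(0−5)) = ½·(0 + 6 + 10) = 8.
[A_1PA_3] = ½·(0·(9/4−(-1)) + (-7/2)·(-1−0) + (-2)·(0−(9/4))) = ½·(0 + 7/2 + 9/2) = 4, so the ratio is 4/8 = 1/2.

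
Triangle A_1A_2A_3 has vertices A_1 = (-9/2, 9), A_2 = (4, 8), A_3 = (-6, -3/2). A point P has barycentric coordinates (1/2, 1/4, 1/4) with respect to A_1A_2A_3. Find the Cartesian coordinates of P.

(-11/4, 49/8)

P = (1/2)·A_1 + (1/4)·A_2 + (1/4)·A_3.
x-coordinate: (1/2)·(-9/2) + (1/4)·4 + (1/4)·(-6) = -11/4.
y-coordinate: (1/2)·9 + (1/4)·8 + (1/4)·(-3/2) = 49/8.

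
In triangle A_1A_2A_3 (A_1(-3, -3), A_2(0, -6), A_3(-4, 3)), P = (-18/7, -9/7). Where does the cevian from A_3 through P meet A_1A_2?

(-3/2, -9/2)

Barycentric coordinates of P with respect to A_1A_2A_3: (2/7, 2/7, 3/7).
On side A_1A_2 the A_3-coordinate is zero; dropping P's A_3-weight 3/7 and renormalizing the remaining 2/7 : 2/7 gives weights 1/2, 1/2 on A_1, A_2.
Q = (1/2)·(-3, -3) + (1/2)·(0, -6) = (-3/2, -9/2).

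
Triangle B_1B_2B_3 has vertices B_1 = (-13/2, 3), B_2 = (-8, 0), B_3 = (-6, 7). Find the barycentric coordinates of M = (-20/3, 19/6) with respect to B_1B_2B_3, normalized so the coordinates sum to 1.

(2/3, 1/6, 1/6)

Signed area of the reference triangle: [B_1B_2B_3] = ½·((-13/2)·(0−7) + (-8)·(7−3) + (-6)·(3−0)) = ½·(91/2 − 32 − 18) = -9/4.
[MB_2B_3] = ½·((-20/3)·(0−7) + (-8)·(7−(19/6)) + (-6)·(19/6−0)) = ½·(140/3 − 92/3 − 19) = -3/2, so the B_1-coordinate is (-3/2)/(-9/4) = 2/3.
[B_1MB_3] = ½·((-13/2)·(19/6−7) + (-20/3)·(7−3) + (-6)·(3−(19/6))) = ½·(299/12 − 80/3 + 1) = -3/8, so the B_2-coordinate is 1/6.
[B_1B_2M] = ½·((-13/2)·(0−(19/6)) + (-8)·(19/6−3) + (-20/3)·(3−0)) = ½·(247/12 − 4/3 − 20) = -3/8, so the B_3-coordinate is 1/6.
Check: 2/3 + 1/6 + 1/6 = 1.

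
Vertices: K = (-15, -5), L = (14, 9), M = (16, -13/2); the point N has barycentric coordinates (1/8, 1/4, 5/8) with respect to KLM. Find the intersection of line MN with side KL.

Line MN meets KL where the M-coordinate vanishes; zeroing N's M-weight and renormalizing leaves K, L-weights 1/8 : 1/4 → (1/3, 2/3).
So J = (1/3)·K + (2/3)·L = (13/3, 13/3).

(13/3, 13/3)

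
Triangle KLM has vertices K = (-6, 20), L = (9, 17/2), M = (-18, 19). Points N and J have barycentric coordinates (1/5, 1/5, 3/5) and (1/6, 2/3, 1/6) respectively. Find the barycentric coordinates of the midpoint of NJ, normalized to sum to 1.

Since both coordinate triples sum to 1, the midpoint's barycentrics are the componentwise average.
(1/5+1/6)/2 = 11/60; similarly 13/30 and 23/60.

(11/60, 13/30, 23/60)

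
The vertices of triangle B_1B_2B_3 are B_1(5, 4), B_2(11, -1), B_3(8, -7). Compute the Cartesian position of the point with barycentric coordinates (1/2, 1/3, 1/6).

(15/2, 1/2)

M = (1/2)·B_1 + (1/3)·B_2 + (1/6)·B_3.
x-coordinate: (1/2)·5 + (1/3)·11 + (1/6)·8 = 15/2.
y-coordinate: (1/2)·4 + (1/3)·(-1) + (1/6)·(-7) = 1/2.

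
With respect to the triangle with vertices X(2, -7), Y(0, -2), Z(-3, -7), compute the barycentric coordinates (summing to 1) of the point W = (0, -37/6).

Signed area of the reference triangle: [XYZ] = ½·(2·(-2−(-7)) + 0·(-7−(-7)) + (-3)·(-7−(-2))) = ½·(10 + 0 + 15) = 25/2.
[WYZ] = ½·(0·(-2−(-7)) + 0·(-7−(-37/6)) + (-3)·(-37/6−(-2))) = ½·(0 + 0 + 25/2) = 25/4, so the X-coordinate is (25/4)/(25/2) = 1/2.
[XWZ] = ½·(2·(-37/6−(-7)) + 0·(-7−(-7)) + (-3)·(-7−(-37/6))) = ½·(5/3 + 0 + 5/2) = 25/12, so the Y-coordinate is 1/6.
[XYW] = ½·(2·(-2−(-37/6)) + 0·(-37/6−(-7)) + 0·(-7−(-2))) = ½·(25/3 + 0 + 0) = 25/6, so the Z-coordinate is 1/3.

(1/2, 1/6, 1/3)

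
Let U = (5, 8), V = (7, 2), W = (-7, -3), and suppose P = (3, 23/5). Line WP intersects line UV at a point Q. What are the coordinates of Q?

(11/2, 13/2)

Barycentric coordinates of P with respect to UVW: (3/5, 1/5, 1/5).
On side UV the W-coordinate is zero; dropping P's W-weight 1/5 and renormalizing the remaining 3/5 : 1/5 gives weights 3/4, 1/4 on U, V.
Q = (3/4)·(5, 8) + (1/4)·(7, 2) = (11/2, 13/2).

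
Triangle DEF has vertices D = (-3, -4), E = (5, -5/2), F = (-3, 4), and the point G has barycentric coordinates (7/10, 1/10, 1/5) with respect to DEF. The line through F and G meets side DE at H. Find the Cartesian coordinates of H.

(-2, -61/16)

Line FG meets DE where the F-coordinate vanishes; zeroing G's F-weight and renormalizing leaves D, E-weights 7/10 : 1/10 → (7/8, 1/8).
So H = (7/8)·D + (1/8)·E = (-2, -61/16).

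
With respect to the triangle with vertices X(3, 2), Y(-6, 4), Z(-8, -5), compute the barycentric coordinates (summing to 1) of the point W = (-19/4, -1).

(1/4, 1/4, 1/2)

Signed area of the reference triangle: [XYZ] = ½·(3·(4−(-5)) + (-6)·(-5−2) + (-8)·(2−4)) = ½·(27 + 42 + 16) = 85/2.
[WYZ] = ½·((-19/4)·(4−(-5)) + (-6)·(-5−(-1)) + (-8)·(-1−4)) = ½·(-171/4 + 24 + 40) = 85/8, so the X-coordinate is (85/8)/(85/2) = 1/4.
[XWZ] = ½·(3·(-1−(-5)) + (-19/4)·(-5−2) + (-8)·(2−(-1))) = ½·(12 + 133/4 − 24) = 85/8, so the Y-coordinate is 1/4.
[XYW] = ½·(3·(4−(-1)) + (-6)·(-1−2) + (-19/4)·(2−4)) = ½·(15 + 18 + 19/2) = 85/4, so the Z-coordinate is 1/2.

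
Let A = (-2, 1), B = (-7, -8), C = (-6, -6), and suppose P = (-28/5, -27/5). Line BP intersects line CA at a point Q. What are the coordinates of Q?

(-14/3, -11/3)

Barycentric coordinates of P with respect to ABC: (1/5, 2/5, 2/5).
On side CA the B-coordinate is zero; dropping P's B-weight 2/5 and renormalizing the remaining 2/5 : 1/5 gives weights 2/3, 1/3 on C, A.
Q = (2/3)·(-6, -6) + (1/3)·(-2, 1) = (-14/3, -11/3).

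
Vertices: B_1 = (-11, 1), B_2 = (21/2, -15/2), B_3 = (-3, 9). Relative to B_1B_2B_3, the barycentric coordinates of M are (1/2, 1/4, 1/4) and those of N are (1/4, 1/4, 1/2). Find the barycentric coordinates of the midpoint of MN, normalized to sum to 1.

Since both coordinate triples sum to 1, the midpoint's barycentrics are the componentwise average.
(1/2+1/4)/2 = 3/8; similarly 1/4 and 3/8.

(3/8, 1/4, 3/8)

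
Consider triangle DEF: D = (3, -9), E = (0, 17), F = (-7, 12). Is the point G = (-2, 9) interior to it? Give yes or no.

Barycentric coordinates of G: (46/197, 75/197, 76/197).
The three coordinates are positive, positive, positive; a point is interior exactly when all three are positive.

yes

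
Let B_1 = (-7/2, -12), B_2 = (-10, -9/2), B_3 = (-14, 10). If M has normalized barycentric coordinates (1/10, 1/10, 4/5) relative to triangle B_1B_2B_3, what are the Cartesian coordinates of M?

M = (1/10)·B_1 + (1/10)·B_2 + (4/5)·B_3.
x-coordinate: (1/10)·(-7/2) + (1/10)·(-10) + (4/5)·(-14) = -251/20.
y-coordinate: (1/10)·(-12) + (1/10)·(-9/2) + (4/5)·10 = 127/20.

(-251/20, 127/20)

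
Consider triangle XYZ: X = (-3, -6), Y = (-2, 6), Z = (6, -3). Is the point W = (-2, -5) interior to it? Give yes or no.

Barycentric coordinates of W: (88/105, 2/35, 11/105).
The three coordinates are positive, positive, positive; a point is interior exactly when all three are positive.

yes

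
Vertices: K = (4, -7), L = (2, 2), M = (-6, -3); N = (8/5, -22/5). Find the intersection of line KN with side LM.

Barycentric coordinates of N with respect to KLM: (3/5, 1/5, 1/5).
On side LM the K-coordinate is zero; dropping N's K-weight 3/5 and renormalizing the remaining 1/5 : 1/5 gives weights 1/2, 1/2 on L, M.
J = (1/2)·(2, 2) + (1/2)·(-6, -3) = (-2, -1/2).

(-2, -1/2)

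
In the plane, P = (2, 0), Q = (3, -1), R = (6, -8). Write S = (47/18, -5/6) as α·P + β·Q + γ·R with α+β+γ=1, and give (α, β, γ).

Signed area of the reference triangle: [PQR] = ½·(2·(-1−(-8)) + 3·(-8−0) + 6·(0−(-1))) = ½·(14 − 24 + 6) = -2.
[SQR] = ½·((47/18)·(-1−(-8)) + 3·(-8−(-5/6)) + 6·(-5/6−(-1))) = ½·(329/18 − 43/2 + 1) = -10/9, so the P-coordinate is (-10/9)/(-2) = 5/9.
[PSR] = ½·(2·(-5/6−(-8)) + (47/18)·(-8−0) + 6·(0−(-5/6))) = ½·(43/3 − 188/9 + 5) = -7/9, so the Q-coordinate is 7/18.
[PQS] = ½·(2·(-1−(-5/6)) + 3·(-5/6−0) + (47/18)·(0−(-1))) = ½·(-1/3 − 5/2 + 47/18) = -1/9, so the R-coordinate is 1/18.
Check: 5/9 + 7/18 + 1/18 = 1.

(5/9, 7/18, 1/18)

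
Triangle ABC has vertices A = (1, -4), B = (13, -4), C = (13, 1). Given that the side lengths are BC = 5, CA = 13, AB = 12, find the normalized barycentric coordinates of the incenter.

(1/6, 13/30, 2/5)

The incenter has barycentric coordinates proportional to the opposite side lengths: (5 : 13 : 12).
Normalizing by 5+13+12 = 30 gives (1/6, 13/30, 2/5).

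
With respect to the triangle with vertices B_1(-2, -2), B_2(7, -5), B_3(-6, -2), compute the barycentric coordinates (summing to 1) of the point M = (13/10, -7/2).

Signed area of the reference triangle: [B_1B_2B_3] = ½·((-2)·(-5−(-2)) + 7·(-2−(-2)) + (-6)·(-2−(-5))) = ½·(6 + 0 − 18) = -6.
[MB_2B_3] = ½·((13/10)·(-5−(-2)) + 7·(-2−(-7/2)) + (-6)·(-7/2−(-5))) = ½·(-39/10 + 21/2 − 9) = -6/5, so the B_1-coordinate is (-6/5)/(-6) = 1/5.
[B_1MB_3] = ½·((-2)·(-7/2−(-2)) + (13/10)·(-2−(-2)) + (-6)·(-2−(-7/2))) = ½·(3 + 0 − 9) = -3, so the B_2-coordinate is 1/2.
[B_1B_2M] = ½·((-2)·(-5−(-7/2)) + 7·(-7/2−(-2)) + (13/10)·(-2−(-5))) = ½·(3 − 21/2 + 39/10) = -9/5, so the B_3-coordinate is 3/10.
Check: 1/5 + 1/2 + 3/10 = 1.

(1/5, 1/2, 3/10)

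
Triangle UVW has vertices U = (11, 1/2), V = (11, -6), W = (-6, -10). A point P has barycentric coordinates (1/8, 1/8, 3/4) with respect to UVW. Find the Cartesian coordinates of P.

(-7/4, -131/16)

P = (1/8)·U + (1/8)·V + (3/4)·W.
x-coordinate: (1/8)·11 + (1/8)·11 + (3/4)·(-6) = -7/4.
y-coordinate: (1/8)·(1/2) + (1/8)·(-6) + (3/4)·(-10) = -131/16.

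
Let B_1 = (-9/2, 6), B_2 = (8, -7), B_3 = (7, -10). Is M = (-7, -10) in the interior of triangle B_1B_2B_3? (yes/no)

Barycentric coordinates of M: (84/101, -448/101, 465/101).
The three coordinates are positive, negative, positive; a point is interior exactly when all three are positive.

no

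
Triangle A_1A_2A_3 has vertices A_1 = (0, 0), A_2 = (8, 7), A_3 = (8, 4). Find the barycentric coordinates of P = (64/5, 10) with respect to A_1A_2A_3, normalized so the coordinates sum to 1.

(-3/5, 6/5, 2/5)

Signed area of the reference triangle: [A_1A_2A_3] = ½·(0·(7−4) + 8·(4−0) + 8·(0−7)) = ½·(0 + 32 − 56) = -12.
[PA_2A_3] = ½·((64/5)·(7−4) + 8·(4−10) + 8·(10−7)) = ½·(192/5 − 48 + 24) = 36/5, so the A_1-coordinate is (36/5)/(-12) = -3/5.
[A_1PA_3] = ½·(0·(10−4) + (64/5)·(4−0) + 8·(0−10)) = ½·(0 + 256/5 − 80) = -72/5, so the A_2-coordinate is 6/5.
[A_1A_2P] = ½·(0·(7−10) + 8·(10−0) + (64/5)·(0−7)) = ½·(0 + 80 − 448/5) = -24/5, so the A_3-coordinate is 2/5.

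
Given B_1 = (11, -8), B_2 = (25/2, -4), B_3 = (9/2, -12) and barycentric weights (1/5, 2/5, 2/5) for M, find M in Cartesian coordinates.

(9, -8)

M = (1/5)·B_1 + (2/5)·B_2 + (2/5)·B_3.
x-coordinate: (1/5)·11 + (2/5)·(25/2) + (2/5)·(9/2) = 9.
y-coordinate: (1/5)·(-8) + (2/5)·(-4) + (2/5)·(-12) = -8.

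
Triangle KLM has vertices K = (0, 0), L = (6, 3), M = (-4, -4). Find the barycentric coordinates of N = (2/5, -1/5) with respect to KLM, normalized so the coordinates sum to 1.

(3/5, 1/5, 1/5)

Signed area of the reference triangle: [KLM] = ½·(0·(3−(-4)) + 6·(-4−0) + (-4)·(0−3)) = ½·(0 − 24 + 12) = -6.
[NLM] = ½·((2/5)·(3−(-4)) + 6·(-4−(-1/5)) + (-4)·(-1/5−3)) = ½·(14/5 − 114/5 + 64/5) = -18/5, so the K-coordinate is (-18/5)/(-6) = 3/5.
[KNM] = ½·(0·(-1/5−(-4)) + (2/5)·(-4−0) + (-4)·(0−(-1/5))) = ½·(0 − 8/5 − 4/5) = -6/5, so the L-coordinate is 1/5.
[KLN] = ½·(0·(3−(-1/5)) + 6·(-1/5−0) + (2/5)·(0−3)) = ½·(0 − 6/5 − 6/5) = -6/5, so the M-coordinate is 1/5.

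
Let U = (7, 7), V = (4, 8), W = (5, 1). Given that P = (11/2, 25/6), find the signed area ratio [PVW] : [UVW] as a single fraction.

[UVW] = ½·(7·(8−1) + 4·(1−7) + 5·(7−8)) = ½·(49 − 24 − 5) = 10.
[PVW] = ½·((11/2)·(8−1) + 4·(1−(25/6)) + 5·(25/6−8)) = ½·(77/2 − 38/3 − 115/6) = 10/3, so the ratio is (10/3)/10 = 1/3.

1/3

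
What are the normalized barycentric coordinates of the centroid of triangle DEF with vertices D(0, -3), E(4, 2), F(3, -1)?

(1/3, 1/3, 1/3)

The centroid is the average of the vertices, so each weight is 1/3.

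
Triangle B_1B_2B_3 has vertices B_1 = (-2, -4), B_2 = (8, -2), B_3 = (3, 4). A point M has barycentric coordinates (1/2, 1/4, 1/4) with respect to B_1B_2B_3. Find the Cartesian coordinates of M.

M = (1/2)·B_1 + (1/4)·B_2 + (1/4)·B_3.
x-coordinate: (1/2)·(-2) + (1/4)·8 + (1/4)·3 = 7/4.
y-coordinate: (1/2)·(-4) + (1/4)·(-2) + (1/4)·4 = -3/2.

(7/4, -3/2)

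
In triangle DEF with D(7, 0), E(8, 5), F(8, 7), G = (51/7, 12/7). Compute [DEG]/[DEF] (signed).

1/7

[DEF] = ½·(7·(5−7) + 8·(7−0) + 8·(0−5)) = ½·(-14 + 56 − 40) = 1.
[DEG] = ½·(7·(5−(12/7)) + 8·(12/7−0) + (51/7)·(0−5)) = ½·(23 + 96/7 − 255/7) = 1/7, so the ratio is (1/7)/1 = 1/7.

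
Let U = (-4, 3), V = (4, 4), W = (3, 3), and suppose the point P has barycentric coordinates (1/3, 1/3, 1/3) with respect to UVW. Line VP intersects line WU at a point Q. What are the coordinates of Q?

(-1/2, 3)

Line VP meets WU where the V-coordinate vanishes; zeroing P's V-weight and renormalizing leaves W, U-weights 1/3 : 1/3 → (1/2, 1/2).
So Q = (1/2)·W + (1/2)·U = (-1/2, 3).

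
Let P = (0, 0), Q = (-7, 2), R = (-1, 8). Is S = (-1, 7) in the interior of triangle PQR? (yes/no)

yes

Barycentric coordinates of S: (1/9, 1/54, 47/54).
The three coordinates are positive, positive, positive; a point is interior exactly when all three are positive.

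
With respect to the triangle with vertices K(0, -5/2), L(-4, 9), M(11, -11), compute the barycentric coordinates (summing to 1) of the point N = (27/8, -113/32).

Signed area of the reference triangle: [KLM] = ½·(0·(9−(-11)) + (-4)·(-11−(-5/2)) + 11·(-5/2−9)) = ½·(0 + 34 − 253/2) = -185/4.
[NLM] = ½·((27/8)·(9−(-11)) + (-4)·(-11−(-113/32)) + 11·(-113/32−9)) = ½·(135/2 + 239/8 − 4411/32) = -1295/64, so the K-coordinate is (-1295/64)/(-185/4) = 7/16.
[KNM] = ½·(0·(-113/32−(-11)) + (27/8)·(-11−(-5/2)) + 11·(-5/2−(-113/32))) = ½·(0 − 459/16 + 363/32) = -555/64, so the L-coordinate is 3/16.
[KLN] = ½·(0·(9−(-113/32)) + (-4)·(-113/32−(-5/2)) + (27/8)·(-5/2−9)) = ½·(0 + 33/8 − 621/16) = -555/32, so the M-coordinate is 3/8.
Check: 7/16 + 3/16 + 3/8 = 1.

(7/16, 3/16, 3/8)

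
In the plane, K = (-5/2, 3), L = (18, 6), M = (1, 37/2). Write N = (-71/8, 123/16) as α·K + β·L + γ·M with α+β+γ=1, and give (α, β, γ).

(1, -3/8, 3/8)

Signed area of the reference triangle: [KLM] = ½·((-5/2)·(6−(37/2)) + 18·(37/2−3) + 1·(3−6)) = ½·(125/4 + 279 − 3) = 1229/8.
[NLM] = ½·((-71/8)·(6−(37/2)) + 18·(37/2−(123/16)) + 1·(123/16−6)) = ½·(1775/16 + 1557/8 + 27/16) = 1229/8, so the K-coordinate is (1229/8)/(1229/8) = 1.
[KNM] = ½·((-5/2)·(123/16−(37/2)) + (-71/8)·(37/2−3) + 1·(3−(123/16))) = ½·(865/32 − 2201/16 − 75/16) = -3687/64, so the L-coordinate is -3/8.
[KLN] = ½·((-5/2)·(6−(123/16)) + 18·(123/16−3) + (-71/8)·(3−6)) = ½·(135/32 + 675/8 + 213/8) = 3687/64, so the M-coordinate is 3/8.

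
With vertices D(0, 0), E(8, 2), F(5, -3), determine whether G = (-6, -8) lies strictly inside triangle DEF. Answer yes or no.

Barycentric coordinates of G: (20/17, -29/17, 26/17).
The three coordinates are positive, negative, positive; a point is interior exactly when all three are positive.

no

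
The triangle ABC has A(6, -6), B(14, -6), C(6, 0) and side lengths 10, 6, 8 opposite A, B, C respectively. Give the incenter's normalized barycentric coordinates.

(5/12, 1/4, 1/3)

The incenter has barycentric coordinates proportional to the opposite side lengths: (10 : 6 : 8).
Normalizing by 10+6+8 = 24 gives (5/12, 1/4, 1/3).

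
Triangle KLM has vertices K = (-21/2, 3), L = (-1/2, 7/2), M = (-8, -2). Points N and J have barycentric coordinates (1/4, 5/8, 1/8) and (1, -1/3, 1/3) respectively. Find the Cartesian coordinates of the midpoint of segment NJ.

Barycentric coordinates of the midpoint are the average: (5/8, 7/48, 11/48).
Converting: (5/8)·K + (7/48)·L + (11/48)·M = (-271/32, 185/96).

(-271/32, 185/96)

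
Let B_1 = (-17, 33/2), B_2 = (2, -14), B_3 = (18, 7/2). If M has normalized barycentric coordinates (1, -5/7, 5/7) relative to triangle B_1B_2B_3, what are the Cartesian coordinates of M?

M = 1·B_1 + (-5/7)·B_2 + (5/7)·B_3.
x-coordinate: 1·(-17) + (-5/7)·2 + (5/7)·18 = -39/7.
y-coordinate: 1·(33/2) + (-5/7)·(-14) + (5/7)·(7/2) = 29.

(-39/7, 29)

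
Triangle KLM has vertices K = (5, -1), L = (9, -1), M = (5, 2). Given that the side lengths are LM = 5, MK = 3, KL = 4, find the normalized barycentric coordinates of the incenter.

(5/12, 1/4, 1/3)

The incenter has barycentric coordinates proportional to the opposite side lengths: (5 : 3 : 4).
Normalizing by 5+3+4 = 12 gives (5/12, 1/4, 1/3).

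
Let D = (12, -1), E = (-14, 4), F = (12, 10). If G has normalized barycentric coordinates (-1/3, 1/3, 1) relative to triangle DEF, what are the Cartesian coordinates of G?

(10/3, 35/3)

G = (-1/3)·D + (1/3)·E + 1·F.
x-coordinate: (-1/3)·12 + (1/3)·(-14) + 1·12 = 10/3.
y-coordinate: (-1/3)·(-1) + (1/3)·4 + 1·10 = 35/3.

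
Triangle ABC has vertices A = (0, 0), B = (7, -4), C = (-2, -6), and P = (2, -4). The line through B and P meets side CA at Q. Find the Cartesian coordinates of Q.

Barycentric coordinates of P with respect to ABC: (1/5, 2/5, 2/5).
On side CA the B-coordinate is zero; dropping P's B-weight 2/5 and renormalizing the remaining 2/5 : 1/5 gives weights 2/3, 1/3 on C, A.
Q = (2/3)·(-2, -6) + (1/3)·(0, 0) = (-4/3, -4).

(-4/3, -4)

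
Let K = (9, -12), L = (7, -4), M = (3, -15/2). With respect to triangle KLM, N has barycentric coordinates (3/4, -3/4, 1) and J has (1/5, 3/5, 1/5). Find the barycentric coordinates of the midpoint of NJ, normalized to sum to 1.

Since both coordinate triples sum to 1, the midpoint's barycentrics are the componentwise average.
(3/4+1/5)/2 = 19/40; similarly -3/40 and 3/5.

(19/40, -3/40, 3/5)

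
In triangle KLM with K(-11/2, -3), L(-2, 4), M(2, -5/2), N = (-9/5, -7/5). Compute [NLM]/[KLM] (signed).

[KLM] = ½·((-11/2)·(4−(-5/2)) + (-2)·(-5/2−(-3)) + 2·(-3−4)) = ½·(-143/4 − 1 − 14) = -203/8.
[NLM] = ½·((-9/5)·(4−(-5/2)) + (-2)·(-5/2−(-7/5)) + 2·(-7/5−4)) = ½·(-117/10 + 11/5 − 54/5) = -203/20, so the ratio is (-203/20)/(-203/8) = 2/5.

2/5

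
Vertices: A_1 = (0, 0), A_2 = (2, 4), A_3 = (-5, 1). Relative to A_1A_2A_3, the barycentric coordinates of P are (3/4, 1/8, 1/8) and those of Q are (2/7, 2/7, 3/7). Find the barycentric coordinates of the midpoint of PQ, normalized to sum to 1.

Since both coordinate triples sum to 1, the midpoint's barycentrics are the componentwise average.
(3/4+2/7)/2 = 29/56; similarly 23/112 and 31/112.

(29/56, 23/112, 31/112)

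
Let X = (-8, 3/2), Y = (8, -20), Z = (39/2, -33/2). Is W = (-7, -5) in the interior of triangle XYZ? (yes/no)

Barycentric coordinates of W: (900/1213, 643/1213, -330/1213).
The three coordinates are positive, positive, negative; a point is interior exactly when all three are positive.

no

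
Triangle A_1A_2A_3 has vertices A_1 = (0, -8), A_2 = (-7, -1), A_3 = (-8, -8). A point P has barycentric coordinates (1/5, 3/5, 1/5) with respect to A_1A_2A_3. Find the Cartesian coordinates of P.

(-29/5, -19/5)

P = (1/5)·A_1 + (3/5)·A_2 + (1/5)·A_3.
x-coordinate: (1/5)·0 + (3/5)·(-7) + (1/5)·(-8) = -29/5.
y-coordinate: (1/5)·(-8) + (3/5)·(-1) + (1/5)·(-8) = -19/5.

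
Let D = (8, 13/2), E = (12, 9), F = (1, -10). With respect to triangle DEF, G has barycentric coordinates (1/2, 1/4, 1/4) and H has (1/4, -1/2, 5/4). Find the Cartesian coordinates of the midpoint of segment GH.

Barycentric coordinates of the midpoint are the average: (3/8, -1/8, 3/4).
Converting: (3/8)·D + (-1/8)·E + (3/4)·F = (9/4, -99/16).

(9/4, -99/16)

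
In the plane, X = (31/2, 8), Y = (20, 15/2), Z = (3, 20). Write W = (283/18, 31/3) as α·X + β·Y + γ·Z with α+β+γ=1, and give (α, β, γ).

(1/9, 2/3, 2/9)

Signed area of the reference triangle: [XYZ] = ½·((31/2)·(15/2−20) + 20·(20−8) + 3·(8−(15/2))) = ½·(-775/4 + 240 + 3/2) = 191/8.
[WYZ] = ½·((283/18)·(15/2−20) + 20·(20−(31/3)) + 3·(31/3−(15/2))) = ½·(-7075/36 + 580/3 + 17/2) = 191/72, so the X-coordinate is (191/72)/(191/8) = 1/9.
[XWZ] = ½·((31/2)·(31/3−20) + (283/18)·(20−8) + 3·(8−(31/3))) = ½·(-899/6 + 566/3 − 7) = 191/12, so the Y-coordinate is 2/3.
[XYW] = ½·((31/2)·(15/2−(31/3)) + 20·(31/3−8) + (283/18)·(8−(15/2))) = ½·(-527/12 + 140/3 + 283/36) = 191/36, so the Z-coordinate is 2/9.
Check: 1/9 + 2/3 + 2/9 = 1.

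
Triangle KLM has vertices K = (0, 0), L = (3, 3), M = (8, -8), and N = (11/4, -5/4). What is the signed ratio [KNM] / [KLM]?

[KLM] = ½·(0·(3−(-8)) + 3·(-8−0) + 8·(0−3)) = ½·(0 − 24 − 24) = -24.
[KNM] = ½·(0·(-5/4−(-8)) + (11/4)·(-8−0) + 8·(0−(-5/4))) = ½·(0 − 22 + 10) = -6, so the ratio is (-6)/(-24) = 1/4.

1/4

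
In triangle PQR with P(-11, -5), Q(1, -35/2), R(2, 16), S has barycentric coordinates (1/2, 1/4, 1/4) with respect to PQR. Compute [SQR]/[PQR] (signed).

1/2

The signed ratio [SQR]/[PQR] equals the barycentric coordinate of S at vertex P, which is 1/2.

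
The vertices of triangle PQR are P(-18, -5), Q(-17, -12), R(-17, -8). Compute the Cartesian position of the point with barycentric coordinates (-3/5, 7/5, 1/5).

(-82/5, -77/5)

S = (-3/5)·P + (7/5)·Q + (1/5)·R.
x-coordinate: (-3/5)·(-18) + (7/5)·(-17) + (1/5)·(-17) = -82/5.
y-coordinate: (-3/5)·(-5) + (7/5)·(-12) + (1/5)·(-8) = -77/5.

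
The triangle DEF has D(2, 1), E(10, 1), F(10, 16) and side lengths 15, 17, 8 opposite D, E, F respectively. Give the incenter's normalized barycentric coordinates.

(3/8, 17/40, 1/5)

The incenter has barycentric coordinates proportional to the opposite side lengths: (15 : 17 : 8).
Normalizing by 15+17+8 = 40 gives (3/8, 17/40, 1/5).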